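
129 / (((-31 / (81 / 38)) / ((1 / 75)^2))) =-0.00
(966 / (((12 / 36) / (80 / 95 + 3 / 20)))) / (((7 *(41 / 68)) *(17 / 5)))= 156078 / 779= 200.36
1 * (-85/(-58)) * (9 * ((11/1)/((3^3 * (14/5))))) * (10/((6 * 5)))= 4675/7308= 0.64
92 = 92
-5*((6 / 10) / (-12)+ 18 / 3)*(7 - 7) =0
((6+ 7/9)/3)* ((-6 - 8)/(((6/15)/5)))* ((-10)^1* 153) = 1814750/3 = 604916.67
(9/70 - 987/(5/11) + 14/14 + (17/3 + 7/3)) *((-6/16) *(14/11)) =454077/440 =1031.99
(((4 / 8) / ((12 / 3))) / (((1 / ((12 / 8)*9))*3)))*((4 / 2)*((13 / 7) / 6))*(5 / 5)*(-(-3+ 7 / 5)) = 39 / 70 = 0.56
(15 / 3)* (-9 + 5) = -20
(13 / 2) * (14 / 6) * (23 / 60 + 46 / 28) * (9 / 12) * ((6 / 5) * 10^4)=276575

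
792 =792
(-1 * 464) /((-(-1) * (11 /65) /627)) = -1719120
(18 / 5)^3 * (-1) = -5832 / 125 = -46.66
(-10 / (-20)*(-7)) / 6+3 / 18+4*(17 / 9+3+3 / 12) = 725 / 36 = 20.14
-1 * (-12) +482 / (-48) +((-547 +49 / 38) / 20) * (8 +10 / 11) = -6047563 / 25080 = -241.13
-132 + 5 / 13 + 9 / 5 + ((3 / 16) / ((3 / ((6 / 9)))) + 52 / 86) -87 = -14500621 / 67080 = -216.17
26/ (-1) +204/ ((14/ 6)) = 430/ 7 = 61.43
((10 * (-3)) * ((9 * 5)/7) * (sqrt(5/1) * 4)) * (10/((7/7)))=-54000 * sqrt(5)/7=-17249.67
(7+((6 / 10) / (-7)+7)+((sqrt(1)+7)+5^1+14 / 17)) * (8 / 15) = 132032 / 8925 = 14.79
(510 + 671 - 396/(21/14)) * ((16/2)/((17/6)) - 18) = -13916.82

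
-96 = -96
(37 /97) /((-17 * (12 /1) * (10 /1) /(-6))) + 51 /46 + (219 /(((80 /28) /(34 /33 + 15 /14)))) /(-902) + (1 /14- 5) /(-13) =1794867444653 /1369774566160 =1.31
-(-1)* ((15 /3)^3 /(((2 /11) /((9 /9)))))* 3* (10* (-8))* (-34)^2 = -190740000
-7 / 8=-0.88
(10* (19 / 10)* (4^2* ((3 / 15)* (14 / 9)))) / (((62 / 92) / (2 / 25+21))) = 3328192 / 1125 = 2958.39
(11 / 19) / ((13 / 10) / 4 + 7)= 0.08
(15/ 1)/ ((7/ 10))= 150/ 7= 21.43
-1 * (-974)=974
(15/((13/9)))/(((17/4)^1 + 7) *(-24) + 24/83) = -3735/97006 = -0.04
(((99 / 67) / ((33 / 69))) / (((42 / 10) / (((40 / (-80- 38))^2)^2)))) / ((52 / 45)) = 621000000 / 73879550017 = 0.01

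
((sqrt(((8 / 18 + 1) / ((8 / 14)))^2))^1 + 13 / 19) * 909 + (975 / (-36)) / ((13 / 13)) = 164879 / 57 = 2892.61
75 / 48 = 25 / 16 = 1.56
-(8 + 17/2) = -33/2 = -16.50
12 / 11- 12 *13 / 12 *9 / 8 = -1191 / 88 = -13.53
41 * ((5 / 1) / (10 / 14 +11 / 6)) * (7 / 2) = 30135 / 107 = 281.64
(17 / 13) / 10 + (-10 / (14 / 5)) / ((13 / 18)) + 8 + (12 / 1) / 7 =49 / 10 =4.90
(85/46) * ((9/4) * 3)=2295/184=12.47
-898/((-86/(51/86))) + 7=48785/3698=13.19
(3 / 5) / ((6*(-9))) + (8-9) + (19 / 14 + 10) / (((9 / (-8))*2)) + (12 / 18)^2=-393 / 70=-5.61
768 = 768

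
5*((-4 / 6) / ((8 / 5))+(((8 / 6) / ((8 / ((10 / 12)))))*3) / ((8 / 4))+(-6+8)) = 215 / 24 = 8.96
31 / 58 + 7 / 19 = 995 / 1102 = 0.90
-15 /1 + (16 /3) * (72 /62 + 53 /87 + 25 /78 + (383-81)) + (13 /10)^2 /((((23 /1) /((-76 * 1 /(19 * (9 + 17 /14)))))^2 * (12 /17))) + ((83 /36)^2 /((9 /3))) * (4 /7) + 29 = 208282348496132087 /127247248428300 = 1636.83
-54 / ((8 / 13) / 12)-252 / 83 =-87651 / 83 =-1056.04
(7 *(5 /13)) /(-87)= -0.03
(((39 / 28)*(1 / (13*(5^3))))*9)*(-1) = -27 / 3500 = -0.01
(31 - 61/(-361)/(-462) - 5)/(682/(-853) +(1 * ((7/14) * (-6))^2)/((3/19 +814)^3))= -13691535777972065144567/421036998909707424090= -32.52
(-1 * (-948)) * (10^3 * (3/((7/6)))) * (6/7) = 2089469.39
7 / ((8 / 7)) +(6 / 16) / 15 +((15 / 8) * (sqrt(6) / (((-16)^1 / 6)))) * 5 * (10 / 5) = 123 / 20-225 * sqrt(6) / 32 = -11.07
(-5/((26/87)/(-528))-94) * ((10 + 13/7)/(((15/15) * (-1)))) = -9430294/91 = -103629.60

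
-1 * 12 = -12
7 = 7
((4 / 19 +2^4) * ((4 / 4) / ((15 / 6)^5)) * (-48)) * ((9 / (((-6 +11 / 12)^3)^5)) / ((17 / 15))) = 196799679612303722938368 / 121627019628011281517500265639375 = 0.00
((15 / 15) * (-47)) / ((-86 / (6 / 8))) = 141 / 344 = 0.41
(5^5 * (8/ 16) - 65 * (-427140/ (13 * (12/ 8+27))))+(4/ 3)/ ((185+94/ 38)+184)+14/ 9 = 92330314735/ 1206918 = 76500.90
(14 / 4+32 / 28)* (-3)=-195 / 14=-13.93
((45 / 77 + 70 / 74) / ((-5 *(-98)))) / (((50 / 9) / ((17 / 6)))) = 5559 / 3490025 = 0.00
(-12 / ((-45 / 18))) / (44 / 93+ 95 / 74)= 165168 / 60455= 2.73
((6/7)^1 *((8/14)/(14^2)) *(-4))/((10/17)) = -204/12005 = -0.02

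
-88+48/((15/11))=-264/5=-52.80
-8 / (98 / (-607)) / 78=1214 / 1911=0.64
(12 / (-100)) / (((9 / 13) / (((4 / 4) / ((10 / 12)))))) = -26 / 125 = -0.21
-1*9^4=-6561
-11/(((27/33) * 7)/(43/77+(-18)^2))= -274901/441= -623.36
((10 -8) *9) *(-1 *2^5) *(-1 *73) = 42048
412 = 412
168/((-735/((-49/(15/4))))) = 2.99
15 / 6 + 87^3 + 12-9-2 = 1317013 / 2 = 658506.50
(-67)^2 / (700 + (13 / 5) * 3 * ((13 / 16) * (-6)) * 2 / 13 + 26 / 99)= 8888220 / 1374937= 6.46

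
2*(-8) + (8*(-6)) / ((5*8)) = -86 / 5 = -17.20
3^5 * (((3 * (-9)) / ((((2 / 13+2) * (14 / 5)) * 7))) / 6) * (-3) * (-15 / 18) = -710775 / 10976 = -64.76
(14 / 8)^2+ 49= 833 / 16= 52.06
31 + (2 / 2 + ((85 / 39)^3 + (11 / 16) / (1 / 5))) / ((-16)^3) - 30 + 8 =34973732207 / 3887529984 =9.00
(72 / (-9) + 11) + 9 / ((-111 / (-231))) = 21.73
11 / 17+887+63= 16161 / 17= 950.65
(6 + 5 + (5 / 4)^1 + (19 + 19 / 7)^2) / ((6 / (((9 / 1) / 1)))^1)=284451 / 392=725.64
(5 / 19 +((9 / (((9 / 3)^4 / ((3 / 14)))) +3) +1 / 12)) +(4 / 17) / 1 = 32609 / 9044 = 3.61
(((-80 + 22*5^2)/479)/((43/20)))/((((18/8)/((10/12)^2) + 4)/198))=46530000/3728057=12.48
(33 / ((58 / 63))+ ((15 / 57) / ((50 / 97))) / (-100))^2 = 389971141849969 / 303601000000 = 1284.49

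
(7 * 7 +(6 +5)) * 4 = 240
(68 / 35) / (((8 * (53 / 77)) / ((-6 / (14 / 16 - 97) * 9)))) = 0.20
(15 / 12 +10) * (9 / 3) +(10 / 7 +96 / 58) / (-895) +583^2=247035456831 / 726740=339922.75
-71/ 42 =-1.69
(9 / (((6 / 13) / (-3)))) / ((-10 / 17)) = 1989 / 20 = 99.45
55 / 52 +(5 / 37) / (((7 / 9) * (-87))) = 412325 / 390572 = 1.06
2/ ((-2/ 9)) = -9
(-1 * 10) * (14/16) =-35/4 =-8.75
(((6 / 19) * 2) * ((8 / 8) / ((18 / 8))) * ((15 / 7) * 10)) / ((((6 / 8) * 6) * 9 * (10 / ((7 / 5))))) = 32 / 1539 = 0.02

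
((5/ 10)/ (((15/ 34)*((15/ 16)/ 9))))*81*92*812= 1645878528/ 25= 65835141.12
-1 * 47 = -47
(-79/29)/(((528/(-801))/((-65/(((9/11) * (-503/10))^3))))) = 6912351875/1793652149538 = 0.00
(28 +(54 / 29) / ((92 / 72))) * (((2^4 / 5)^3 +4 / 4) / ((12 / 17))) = 117490128 / 83375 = 1409.18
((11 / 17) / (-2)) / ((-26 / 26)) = 11 / 34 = 0.32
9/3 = 3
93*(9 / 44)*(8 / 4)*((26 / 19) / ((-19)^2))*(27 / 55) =293787 / 4149695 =0.07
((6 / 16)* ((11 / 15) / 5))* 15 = 0.82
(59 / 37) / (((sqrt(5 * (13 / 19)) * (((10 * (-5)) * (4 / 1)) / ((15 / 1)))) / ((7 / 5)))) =-1239 * sqrt(1235) / 481000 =-0.09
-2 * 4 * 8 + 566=502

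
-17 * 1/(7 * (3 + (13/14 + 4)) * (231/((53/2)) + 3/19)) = -34238/992007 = -0.03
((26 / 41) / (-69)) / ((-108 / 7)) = 91 / 152766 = 0.00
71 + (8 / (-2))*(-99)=467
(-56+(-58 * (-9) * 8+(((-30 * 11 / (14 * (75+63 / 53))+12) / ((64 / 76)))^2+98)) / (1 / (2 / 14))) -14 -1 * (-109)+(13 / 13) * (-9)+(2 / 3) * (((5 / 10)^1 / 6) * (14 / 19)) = 18175689161288683 / 27203220108288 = 668.14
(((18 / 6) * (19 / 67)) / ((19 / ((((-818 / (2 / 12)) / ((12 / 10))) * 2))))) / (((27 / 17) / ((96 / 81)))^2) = -2420756480 / 11868849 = -203.96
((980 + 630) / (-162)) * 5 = -4025 / 81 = -49.69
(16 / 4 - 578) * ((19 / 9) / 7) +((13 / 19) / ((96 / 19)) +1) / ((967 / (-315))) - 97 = -75327869 / 278496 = -270.48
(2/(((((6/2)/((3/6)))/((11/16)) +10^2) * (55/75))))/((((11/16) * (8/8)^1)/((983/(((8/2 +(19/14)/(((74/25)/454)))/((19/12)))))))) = 96746860/361451233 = 0.27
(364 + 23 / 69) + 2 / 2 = 365.33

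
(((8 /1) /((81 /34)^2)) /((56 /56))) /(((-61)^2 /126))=129472 /2712609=0.05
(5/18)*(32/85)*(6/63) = 32/3213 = 0.01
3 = 3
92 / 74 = 46 / 37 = 1.24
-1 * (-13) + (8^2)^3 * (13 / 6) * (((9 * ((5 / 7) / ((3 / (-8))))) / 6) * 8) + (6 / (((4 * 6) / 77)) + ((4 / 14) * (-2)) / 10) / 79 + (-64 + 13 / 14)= -430756674109 / 33180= -12982419.35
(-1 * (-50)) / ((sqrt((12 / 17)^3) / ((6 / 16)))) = 425 * sqrt(51) / 96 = 31.62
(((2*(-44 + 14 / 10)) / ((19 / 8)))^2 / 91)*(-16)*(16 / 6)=-495550464 / 821275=-603.39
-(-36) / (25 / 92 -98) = -368 / 999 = -0.37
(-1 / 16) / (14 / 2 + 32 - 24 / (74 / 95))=-37 / 4848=-0.01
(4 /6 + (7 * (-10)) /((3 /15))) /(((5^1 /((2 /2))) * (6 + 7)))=-1048 /195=-5.37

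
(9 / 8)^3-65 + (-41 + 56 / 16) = -51751 / 512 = -101.08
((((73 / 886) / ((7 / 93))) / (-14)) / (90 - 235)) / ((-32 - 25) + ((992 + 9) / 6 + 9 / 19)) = 386973 / 79160002250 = 0.00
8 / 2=4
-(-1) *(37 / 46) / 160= 37 / 7360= 0.01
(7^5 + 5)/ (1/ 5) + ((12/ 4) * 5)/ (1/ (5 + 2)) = 84165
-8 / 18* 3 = -4 / 3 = -1.33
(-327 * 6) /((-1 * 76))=981 /38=25.82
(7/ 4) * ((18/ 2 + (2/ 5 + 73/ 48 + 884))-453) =742427/ 960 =773.36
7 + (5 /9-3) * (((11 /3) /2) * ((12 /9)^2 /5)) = 6569 /1215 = 5.41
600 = 600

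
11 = 11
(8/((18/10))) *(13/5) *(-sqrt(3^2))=-104/3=-34.67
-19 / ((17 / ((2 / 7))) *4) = -19 / 238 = -0.08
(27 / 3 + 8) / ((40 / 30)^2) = 153 / 16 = 9.56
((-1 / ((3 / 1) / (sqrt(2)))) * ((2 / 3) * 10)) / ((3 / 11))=-220 * sqrt(2) / 27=-11.52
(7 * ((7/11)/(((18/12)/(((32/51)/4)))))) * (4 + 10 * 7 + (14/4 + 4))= 63896/1683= 37.97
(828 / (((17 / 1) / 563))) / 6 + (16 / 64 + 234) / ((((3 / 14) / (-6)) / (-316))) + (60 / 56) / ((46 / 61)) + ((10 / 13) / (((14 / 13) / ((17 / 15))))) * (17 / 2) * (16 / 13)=886916539085 / 426972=2077224.12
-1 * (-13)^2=-169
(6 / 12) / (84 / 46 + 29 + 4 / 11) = 253 / 15782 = 0.02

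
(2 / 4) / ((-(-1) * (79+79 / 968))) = 484 / 76551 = 0.01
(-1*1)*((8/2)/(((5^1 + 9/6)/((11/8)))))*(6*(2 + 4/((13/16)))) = -5940/169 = -35.15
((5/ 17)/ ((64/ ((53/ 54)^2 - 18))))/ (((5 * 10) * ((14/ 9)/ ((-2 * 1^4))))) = 7097/ 3525120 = 0.00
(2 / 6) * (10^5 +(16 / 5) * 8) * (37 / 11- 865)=-4740213184 / 165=-28728564.75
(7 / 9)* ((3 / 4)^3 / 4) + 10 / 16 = 181 / 256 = 0.71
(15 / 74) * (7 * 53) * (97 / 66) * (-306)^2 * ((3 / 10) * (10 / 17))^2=322291.44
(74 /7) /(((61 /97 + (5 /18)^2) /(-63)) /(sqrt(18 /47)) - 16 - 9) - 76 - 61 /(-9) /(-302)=-9163621153111585053277 /119871609015265489134 + 1393317072216*sqrt(94) /44102873074049113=-76.44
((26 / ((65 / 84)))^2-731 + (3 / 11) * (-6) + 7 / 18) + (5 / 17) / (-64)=1068255113 / 2692800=396.71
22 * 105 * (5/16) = 721.88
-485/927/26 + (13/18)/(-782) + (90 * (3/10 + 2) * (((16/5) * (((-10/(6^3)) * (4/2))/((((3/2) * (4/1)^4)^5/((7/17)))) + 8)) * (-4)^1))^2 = 61255017053136129257982830124172617390533/136333021814603008752665965363200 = 449304330.22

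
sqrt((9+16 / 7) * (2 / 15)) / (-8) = -sqrt(16590) / 840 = -0.15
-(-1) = 1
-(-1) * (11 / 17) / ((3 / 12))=44 / 17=2.59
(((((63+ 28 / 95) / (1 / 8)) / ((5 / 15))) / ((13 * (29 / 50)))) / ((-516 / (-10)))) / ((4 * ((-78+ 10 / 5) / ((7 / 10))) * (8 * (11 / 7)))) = -1473185 / 2059964192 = -0.00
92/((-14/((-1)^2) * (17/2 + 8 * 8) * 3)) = -92/3045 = -0.03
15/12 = 5/4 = 1.25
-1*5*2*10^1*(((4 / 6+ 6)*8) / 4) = -4000 / 3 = -1333.33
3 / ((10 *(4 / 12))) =9 / 10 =0.90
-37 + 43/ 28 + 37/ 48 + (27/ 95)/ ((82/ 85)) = -9003691/ 261744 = -34.40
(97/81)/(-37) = -97/2997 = -0.03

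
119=119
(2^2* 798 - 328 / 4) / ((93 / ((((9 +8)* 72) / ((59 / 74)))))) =51337.96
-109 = -109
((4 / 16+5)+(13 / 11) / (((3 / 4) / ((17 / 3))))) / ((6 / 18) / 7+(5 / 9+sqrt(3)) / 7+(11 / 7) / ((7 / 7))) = 4205635 / 493064 - 353745*sqrt(3) / 493064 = 7.29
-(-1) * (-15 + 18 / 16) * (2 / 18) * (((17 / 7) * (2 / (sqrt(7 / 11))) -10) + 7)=37 / 8 -629 * sqrt(77) / 588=-4.76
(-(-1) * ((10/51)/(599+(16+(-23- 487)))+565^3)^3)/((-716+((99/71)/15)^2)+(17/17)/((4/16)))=-908366582964178650766480404679229536325/110230008632135721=-8240646936676003488490.66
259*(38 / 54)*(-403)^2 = 799214689 / 27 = 29600544.04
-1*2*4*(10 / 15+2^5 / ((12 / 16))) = -1040 / 3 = -346.67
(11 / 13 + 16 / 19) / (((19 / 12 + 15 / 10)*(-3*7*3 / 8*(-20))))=1112 / 319865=0.00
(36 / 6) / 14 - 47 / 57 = -158 / 399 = -0.40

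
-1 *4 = -4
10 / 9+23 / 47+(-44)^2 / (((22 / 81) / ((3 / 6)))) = 1508249 / 423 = 3565.60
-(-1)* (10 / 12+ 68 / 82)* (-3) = -409 / 82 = -4.99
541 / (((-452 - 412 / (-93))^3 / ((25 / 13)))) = -10878928425 / 937507586842112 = -0.00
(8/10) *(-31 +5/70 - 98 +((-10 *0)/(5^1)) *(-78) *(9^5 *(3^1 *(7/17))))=-103.14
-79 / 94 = -0.84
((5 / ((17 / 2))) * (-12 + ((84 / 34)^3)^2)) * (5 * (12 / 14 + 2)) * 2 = 10398761832000 / 2872370711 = 3620.27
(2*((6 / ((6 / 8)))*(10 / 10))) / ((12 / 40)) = 160 / 3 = 53.33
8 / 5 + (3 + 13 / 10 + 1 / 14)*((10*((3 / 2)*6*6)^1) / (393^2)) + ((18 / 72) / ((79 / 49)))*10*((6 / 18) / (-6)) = 1.53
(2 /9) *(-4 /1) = -0.89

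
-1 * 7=-7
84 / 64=21 / 16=1.31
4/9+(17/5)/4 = 233/180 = 1.29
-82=-82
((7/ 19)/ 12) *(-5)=-35/ 228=-0.15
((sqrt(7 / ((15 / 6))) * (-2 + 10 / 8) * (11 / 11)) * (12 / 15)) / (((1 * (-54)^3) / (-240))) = -2 * sqrt(70) / 10935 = -0.00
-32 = -32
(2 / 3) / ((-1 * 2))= -1 / 3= -0.33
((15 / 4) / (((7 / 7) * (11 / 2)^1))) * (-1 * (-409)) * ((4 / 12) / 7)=2045 / 154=13.28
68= 68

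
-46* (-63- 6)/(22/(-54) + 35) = 42849/467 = 91.75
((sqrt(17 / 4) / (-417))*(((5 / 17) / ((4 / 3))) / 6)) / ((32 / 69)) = -115*sqrt(17) / 1209856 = -0.00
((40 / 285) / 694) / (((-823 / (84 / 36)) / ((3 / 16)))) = -7 / 65112468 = -0.00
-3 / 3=-1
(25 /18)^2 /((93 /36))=625 /837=0.75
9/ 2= 4.50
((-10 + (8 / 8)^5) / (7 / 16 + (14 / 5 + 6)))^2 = 518400 / 546121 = 0.95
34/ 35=0.97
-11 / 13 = -0.85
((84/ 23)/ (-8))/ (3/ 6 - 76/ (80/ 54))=105/ 11684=0.01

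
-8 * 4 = -32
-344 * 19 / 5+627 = -680.20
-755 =-755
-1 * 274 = -274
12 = 12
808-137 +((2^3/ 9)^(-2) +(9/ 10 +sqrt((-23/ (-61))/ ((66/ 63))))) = sqrt(648186)/ 1342 +215413/ 320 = 673.77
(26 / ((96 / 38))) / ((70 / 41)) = 10127 / 1680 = 6.03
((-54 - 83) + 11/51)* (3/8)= -872/17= -51.29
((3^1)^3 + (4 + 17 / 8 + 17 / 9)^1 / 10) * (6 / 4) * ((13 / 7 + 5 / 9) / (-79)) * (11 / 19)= -220187 / 298620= -0.74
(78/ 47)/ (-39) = -0.04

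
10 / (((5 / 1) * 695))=0.00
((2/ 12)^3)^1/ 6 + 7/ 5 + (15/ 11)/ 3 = 132247/ 71280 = 1.86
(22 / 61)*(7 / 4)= 77 / 122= 0.63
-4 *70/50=-28/5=-5.60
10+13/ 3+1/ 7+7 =451/ 21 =21.48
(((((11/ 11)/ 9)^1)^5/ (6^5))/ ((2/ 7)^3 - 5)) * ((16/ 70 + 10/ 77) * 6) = -1127/ 1197464118840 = -0.00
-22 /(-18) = 11 /9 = 1.22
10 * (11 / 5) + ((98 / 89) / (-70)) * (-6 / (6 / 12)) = 9874 / 445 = 22.19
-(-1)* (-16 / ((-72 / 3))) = 2 / 3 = 0.67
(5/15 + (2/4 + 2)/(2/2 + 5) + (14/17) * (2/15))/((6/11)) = 9647/6120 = 1.58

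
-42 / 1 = -42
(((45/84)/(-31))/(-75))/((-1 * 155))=-1/672700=-0.00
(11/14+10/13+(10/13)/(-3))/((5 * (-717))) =-709/1957410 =-0.00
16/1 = 16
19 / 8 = 2.38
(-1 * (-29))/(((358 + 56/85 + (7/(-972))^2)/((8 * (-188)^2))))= 658499029125120/28802689189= 22862.41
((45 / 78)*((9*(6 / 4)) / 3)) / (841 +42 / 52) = 135 / 43774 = 0.00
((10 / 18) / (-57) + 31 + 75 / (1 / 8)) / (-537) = -323698 / 275481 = -1.18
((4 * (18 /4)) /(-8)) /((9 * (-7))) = 1 /28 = 0.04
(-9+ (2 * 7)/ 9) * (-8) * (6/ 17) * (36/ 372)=1072/ 527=2.03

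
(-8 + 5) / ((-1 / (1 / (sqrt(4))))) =3 / 2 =1.50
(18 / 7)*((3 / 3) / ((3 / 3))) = 18 / 7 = 2.57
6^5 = 7776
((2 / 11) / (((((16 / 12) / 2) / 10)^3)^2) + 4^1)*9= 18639240.55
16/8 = 2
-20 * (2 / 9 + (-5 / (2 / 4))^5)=17999960 / 9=1999995.56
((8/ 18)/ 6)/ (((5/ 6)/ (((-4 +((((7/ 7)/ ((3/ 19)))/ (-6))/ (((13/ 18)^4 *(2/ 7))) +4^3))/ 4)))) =441944/ 428415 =1.03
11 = 11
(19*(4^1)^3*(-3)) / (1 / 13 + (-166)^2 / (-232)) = 916864 / 29833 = 30.73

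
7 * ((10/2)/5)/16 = 7/16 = 0.44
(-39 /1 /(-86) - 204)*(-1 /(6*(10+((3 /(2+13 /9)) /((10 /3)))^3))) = 43457621250 /12832981963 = 3.39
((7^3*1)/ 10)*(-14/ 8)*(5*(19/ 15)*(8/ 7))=-6517/ 15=-434.47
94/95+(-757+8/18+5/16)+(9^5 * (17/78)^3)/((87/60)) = -290804569397/871593840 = -333.65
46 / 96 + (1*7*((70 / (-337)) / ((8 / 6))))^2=1.67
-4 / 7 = -0.57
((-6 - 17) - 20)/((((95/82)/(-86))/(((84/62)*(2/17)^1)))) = 25471824/50065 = 508.78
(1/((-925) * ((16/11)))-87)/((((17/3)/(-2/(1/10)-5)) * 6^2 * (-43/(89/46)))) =-114597379/238879104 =-0.48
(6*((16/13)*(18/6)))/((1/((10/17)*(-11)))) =-31680/221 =-143.35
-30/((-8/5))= 75/4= 18.75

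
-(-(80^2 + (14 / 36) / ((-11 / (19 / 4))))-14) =5079755 / 792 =6413.83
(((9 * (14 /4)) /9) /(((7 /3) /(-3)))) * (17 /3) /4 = -51 /8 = -6.38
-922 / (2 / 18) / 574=-4149 / 287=-14.46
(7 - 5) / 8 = 1 / 4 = 0.25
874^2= 763876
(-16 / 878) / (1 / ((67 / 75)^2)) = -35912 / 2469375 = -0.01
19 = 19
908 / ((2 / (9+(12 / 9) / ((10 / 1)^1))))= 62198 / 15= 4146.53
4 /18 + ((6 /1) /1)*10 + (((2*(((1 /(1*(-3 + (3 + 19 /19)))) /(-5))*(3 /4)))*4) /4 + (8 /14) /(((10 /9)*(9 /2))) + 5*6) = 56723 /630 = 90.04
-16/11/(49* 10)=-8/2695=-0.00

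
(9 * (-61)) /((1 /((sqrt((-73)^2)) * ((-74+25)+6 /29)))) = 56708955 /29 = 1955481.21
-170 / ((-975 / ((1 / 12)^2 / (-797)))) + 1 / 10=1118971 / 11189880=0.10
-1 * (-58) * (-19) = -1102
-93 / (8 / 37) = -3441 / 8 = -430.12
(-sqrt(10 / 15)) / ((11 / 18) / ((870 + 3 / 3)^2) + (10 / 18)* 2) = -4551846* sqrt(6) / 15172831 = -0.73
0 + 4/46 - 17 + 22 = 117/23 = 5.09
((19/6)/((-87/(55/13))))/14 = -0.01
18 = 18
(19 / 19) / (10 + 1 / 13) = 13 / 131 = 0.10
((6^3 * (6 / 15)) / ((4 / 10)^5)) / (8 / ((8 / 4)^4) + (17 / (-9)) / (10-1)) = 1366875 / 47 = 29082.45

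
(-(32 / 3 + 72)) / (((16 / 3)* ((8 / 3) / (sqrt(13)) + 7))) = -25389 / 11338 + 372* sqrt(13) / 5669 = -2.00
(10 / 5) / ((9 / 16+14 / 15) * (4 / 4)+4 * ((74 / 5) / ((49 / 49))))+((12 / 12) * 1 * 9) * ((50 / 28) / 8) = 475905 / 233072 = 2.04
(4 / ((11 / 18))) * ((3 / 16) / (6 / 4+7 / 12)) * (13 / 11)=2106 / 3025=0.70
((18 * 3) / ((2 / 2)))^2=2916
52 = 52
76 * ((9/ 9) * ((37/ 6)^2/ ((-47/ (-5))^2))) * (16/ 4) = 2601100/ 19881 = 130.83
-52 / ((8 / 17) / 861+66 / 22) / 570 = -126854 / 4172305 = -0.03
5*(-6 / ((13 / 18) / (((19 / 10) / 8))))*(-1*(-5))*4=-2565 / 13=-197.31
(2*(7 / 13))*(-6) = -84 / 13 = -6.46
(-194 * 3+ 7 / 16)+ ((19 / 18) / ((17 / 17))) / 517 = -43296013 / 74448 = -581.56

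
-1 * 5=-5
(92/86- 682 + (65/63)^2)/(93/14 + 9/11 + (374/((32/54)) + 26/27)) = -10210696760/9605192037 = -1.06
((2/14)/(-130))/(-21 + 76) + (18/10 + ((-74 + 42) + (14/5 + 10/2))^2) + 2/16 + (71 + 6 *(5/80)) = 16489973/25025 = 658.94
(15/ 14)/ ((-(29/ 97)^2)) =-141135/ 11774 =-11.99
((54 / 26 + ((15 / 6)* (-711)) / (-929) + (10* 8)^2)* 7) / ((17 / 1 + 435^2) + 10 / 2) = 0.24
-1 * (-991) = 991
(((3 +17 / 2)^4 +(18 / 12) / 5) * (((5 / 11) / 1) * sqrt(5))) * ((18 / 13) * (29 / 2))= 28092213 * sqrt(5) / 176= 356909.65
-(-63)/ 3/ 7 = 3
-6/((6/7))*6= -42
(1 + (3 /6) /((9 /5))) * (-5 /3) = -115 /54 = -2.13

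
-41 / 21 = -1.95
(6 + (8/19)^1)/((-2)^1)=-61/19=-3.21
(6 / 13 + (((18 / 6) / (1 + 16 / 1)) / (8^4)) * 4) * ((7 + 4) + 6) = 104487 / 13312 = 7.85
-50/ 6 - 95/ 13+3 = -493/ 39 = -12.64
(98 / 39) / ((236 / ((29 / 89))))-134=-54882031 / 409578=-134.00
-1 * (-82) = 82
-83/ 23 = -3.61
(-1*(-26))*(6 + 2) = 208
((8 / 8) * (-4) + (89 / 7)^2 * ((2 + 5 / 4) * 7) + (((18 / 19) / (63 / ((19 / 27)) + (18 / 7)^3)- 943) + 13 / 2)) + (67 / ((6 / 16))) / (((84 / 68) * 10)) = 29715573049 / 10799460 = 2751.58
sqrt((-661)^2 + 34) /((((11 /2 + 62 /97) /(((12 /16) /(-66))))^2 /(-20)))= -47045* sqrt(436955) /686544804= -0.05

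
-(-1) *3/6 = 1/2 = 0.50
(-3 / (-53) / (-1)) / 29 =-3 / 1537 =-0.00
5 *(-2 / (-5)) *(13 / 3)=26 / 3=8.67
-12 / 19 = -0.63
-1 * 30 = -30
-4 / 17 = -0.24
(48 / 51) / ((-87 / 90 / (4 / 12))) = -0.32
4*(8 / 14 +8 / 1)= 34.29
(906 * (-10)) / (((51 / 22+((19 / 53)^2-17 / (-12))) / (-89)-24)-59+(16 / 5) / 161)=240679862715600 / 2205528971113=109.13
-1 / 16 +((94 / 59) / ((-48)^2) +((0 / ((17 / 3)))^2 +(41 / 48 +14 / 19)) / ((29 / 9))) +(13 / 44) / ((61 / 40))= 15723175943 / 25129196928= 0.63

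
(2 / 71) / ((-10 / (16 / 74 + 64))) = -2376 / 13135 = -0.18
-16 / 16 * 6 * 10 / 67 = -60 / 67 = -0.90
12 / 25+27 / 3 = 237 / 25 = 9.48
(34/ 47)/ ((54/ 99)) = 187/ 141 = 1.33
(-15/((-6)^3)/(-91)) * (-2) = 5/3276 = 0.00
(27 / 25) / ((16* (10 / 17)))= 459 / 4000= 0.11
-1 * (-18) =18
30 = 30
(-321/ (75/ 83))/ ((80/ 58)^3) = -216598709/ 1600000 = -135.37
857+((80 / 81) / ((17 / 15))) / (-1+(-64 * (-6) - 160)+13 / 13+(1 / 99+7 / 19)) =2305860649 / 2690607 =857.00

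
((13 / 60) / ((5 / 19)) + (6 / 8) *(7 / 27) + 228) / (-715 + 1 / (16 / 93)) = -824464 / 2553075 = -0.32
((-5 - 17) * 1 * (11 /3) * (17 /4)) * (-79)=162503 /6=27083.83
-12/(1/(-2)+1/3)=72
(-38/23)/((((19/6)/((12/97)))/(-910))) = 131040/2231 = 58.74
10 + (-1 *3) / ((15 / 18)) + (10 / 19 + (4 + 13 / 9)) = 10577 / 855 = 12.37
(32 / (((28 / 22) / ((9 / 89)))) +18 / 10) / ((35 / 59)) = 7.32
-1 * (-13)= 13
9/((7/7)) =9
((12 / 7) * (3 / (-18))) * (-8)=16 / 7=2.29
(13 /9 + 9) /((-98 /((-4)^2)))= -752 /441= -1.71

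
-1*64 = -64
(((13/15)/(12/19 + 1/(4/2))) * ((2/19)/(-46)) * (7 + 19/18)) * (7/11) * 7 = -18473/293733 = -0.06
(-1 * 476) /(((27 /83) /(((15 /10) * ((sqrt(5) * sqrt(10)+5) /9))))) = -98770 * sqrt(2) /81-98770 /81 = -2943.85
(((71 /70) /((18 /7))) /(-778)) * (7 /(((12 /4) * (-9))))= 497 /3781080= 0.00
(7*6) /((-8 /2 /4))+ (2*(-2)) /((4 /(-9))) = -33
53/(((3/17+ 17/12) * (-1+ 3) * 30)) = 901/1625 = 0.55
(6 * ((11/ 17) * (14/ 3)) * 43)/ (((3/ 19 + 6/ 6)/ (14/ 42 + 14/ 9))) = 11438/ 9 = 1270.89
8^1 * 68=544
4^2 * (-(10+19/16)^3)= -5735339/256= -22403.67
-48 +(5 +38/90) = -1916/45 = -42.58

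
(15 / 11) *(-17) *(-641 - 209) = 216750 / 11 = 19704.55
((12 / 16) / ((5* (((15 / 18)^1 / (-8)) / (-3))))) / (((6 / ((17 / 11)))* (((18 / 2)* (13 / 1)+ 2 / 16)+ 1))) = 272 / 28875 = 0.01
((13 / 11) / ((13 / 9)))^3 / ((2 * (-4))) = -729 / 10648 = -0.07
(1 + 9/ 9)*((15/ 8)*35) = 525/ 4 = 131.25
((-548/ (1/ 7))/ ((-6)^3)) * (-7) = -6713/ 54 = -124.31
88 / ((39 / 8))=704 / 39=18.05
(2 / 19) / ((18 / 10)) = 0.06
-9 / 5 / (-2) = 9 / 10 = 0.90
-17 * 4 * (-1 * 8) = 544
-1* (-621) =621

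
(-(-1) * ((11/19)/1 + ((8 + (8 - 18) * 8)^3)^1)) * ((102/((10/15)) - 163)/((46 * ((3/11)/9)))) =1170130665/437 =2677644.54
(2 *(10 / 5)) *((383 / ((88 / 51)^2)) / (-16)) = -996183 / 30976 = -32.16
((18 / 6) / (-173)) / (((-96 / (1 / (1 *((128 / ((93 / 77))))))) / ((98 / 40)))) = 0.00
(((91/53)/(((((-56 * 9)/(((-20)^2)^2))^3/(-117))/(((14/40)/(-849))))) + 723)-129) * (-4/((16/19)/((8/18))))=1284112056907486/229619691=5592342.94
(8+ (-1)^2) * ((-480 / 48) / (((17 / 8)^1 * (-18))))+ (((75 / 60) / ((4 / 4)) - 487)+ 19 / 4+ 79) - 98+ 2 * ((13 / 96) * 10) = -201935 / 408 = -494.94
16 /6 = 8 /3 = 2.67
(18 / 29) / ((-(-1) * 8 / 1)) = 9 / 116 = 0.08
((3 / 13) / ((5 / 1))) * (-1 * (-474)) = 1422 / 65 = 21.88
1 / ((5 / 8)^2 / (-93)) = -5952 / 25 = -238.08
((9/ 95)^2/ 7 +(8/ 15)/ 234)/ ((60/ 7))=78971/ 190066500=0.00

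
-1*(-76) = 76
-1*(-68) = 68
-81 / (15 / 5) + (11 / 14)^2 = -5171 / 196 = -26.38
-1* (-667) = 667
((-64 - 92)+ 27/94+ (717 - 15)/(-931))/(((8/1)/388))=-1328224395/175028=-7588.64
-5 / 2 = -2.50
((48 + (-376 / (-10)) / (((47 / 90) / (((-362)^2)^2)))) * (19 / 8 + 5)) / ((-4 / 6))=-13677920094555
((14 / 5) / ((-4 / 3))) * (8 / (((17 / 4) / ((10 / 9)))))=-224 / 51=-4.39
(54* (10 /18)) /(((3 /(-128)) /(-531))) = 679680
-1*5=-5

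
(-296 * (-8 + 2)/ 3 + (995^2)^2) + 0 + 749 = 980149501966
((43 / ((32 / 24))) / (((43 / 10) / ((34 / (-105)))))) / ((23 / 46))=-34 / 7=-4.86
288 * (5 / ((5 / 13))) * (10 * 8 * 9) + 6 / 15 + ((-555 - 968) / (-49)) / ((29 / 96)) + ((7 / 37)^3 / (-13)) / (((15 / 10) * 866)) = 16383501867190876487 / 6077455084155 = 2695783.29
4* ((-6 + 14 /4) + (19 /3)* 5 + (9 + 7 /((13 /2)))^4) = 3543995402 /85683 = 41361.71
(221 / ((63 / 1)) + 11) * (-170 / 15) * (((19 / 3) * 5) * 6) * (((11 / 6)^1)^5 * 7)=-118864495805 / 26244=-4529206.52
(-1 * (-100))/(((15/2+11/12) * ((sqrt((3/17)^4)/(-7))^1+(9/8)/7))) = 6473600/85143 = 76.03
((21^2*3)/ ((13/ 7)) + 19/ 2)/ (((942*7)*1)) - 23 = -3924443/ 171444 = -22.89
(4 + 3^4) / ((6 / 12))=170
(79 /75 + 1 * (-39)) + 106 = 5104 /75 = 68.05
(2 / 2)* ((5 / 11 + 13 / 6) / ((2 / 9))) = 519 / 44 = 11.80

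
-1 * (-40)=40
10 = 10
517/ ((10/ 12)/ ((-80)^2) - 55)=-3970560/ 422399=-9.40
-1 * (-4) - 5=-1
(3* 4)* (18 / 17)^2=3888 / 289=13.45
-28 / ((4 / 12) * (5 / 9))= -756 / 5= -151.20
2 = 2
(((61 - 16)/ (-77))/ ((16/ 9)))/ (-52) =405/ 64064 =0.01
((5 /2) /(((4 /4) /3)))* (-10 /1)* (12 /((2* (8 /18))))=-1012.50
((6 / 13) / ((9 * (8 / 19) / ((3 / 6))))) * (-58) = -3.53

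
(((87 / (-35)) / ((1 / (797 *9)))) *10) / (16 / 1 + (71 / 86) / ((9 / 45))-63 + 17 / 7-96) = 107336772 / 82139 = 1306.77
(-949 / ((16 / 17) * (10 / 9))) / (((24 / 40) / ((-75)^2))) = -8507636.72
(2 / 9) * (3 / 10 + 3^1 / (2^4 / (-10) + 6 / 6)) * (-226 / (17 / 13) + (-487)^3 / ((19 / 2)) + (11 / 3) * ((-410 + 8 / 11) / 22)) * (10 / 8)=6090966464755 / 383724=15873300.77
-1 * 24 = -24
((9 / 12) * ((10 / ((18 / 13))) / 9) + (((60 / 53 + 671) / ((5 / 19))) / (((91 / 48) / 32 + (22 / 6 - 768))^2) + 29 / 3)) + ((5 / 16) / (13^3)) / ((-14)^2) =697893523172814750705143 / 67935449299102421400000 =10.27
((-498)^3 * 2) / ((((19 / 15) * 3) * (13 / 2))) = -2470119840 / 247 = -10000485.18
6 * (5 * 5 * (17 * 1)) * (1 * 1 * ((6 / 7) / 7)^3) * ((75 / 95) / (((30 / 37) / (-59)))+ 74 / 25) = -570221208 / 2235331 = -255.09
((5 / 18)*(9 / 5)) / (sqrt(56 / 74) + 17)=629 / 21330 - sqrt(259) / 10665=0.03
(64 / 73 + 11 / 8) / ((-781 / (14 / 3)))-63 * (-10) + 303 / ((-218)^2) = 1280217661223 / 2032114359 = 629.99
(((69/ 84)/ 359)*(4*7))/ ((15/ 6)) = 46/ 1795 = 0.03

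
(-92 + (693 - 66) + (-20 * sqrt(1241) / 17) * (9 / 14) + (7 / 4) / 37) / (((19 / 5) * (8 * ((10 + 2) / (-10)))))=-1979675 / 134976 + 375 * sqrt(1241) / 18088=-13.94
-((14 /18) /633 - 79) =79.00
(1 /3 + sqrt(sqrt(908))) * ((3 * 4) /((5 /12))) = 48 /5 + 144 * sqrt(2) * 227^(1 /4) /5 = 167.69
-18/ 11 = -1.64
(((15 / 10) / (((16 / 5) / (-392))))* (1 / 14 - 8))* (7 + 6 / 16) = 687645 / 64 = 10744.45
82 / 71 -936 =-66374 / 71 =-934.85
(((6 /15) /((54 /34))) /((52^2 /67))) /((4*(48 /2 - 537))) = -1139 /374531040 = -0.00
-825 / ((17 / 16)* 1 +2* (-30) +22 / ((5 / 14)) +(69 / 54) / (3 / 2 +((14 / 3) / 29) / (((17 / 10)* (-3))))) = -78186000 / 334793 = -233.54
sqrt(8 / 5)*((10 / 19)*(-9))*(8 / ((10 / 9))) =-1296*sqrt(10) / 95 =-43.14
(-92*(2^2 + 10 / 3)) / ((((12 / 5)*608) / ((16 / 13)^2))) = -0.70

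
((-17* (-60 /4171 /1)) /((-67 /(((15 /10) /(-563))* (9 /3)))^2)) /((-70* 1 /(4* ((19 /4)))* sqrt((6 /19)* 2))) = -26163* sqrt(57) /166174590142708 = -0.00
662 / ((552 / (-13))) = -4303 / 276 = -15.59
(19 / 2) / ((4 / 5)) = 95 / 8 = 11.88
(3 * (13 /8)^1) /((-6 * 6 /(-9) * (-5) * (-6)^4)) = -13 /69120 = -0.00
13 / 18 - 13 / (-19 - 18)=715 / 666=1.07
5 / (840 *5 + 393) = 5 / 4593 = 0.00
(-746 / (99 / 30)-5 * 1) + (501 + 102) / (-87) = -227758 / 957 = -237.99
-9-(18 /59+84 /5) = -7701 /295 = -26.11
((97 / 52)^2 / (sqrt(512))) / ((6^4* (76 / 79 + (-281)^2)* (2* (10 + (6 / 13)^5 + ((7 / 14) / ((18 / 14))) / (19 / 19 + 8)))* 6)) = 1633054267* sqrt(2) / 185607370796575211520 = 0.00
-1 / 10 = -0.10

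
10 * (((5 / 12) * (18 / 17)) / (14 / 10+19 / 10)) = 250 / 187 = 1.34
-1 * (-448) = 448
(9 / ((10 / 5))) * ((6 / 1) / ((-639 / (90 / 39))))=-0.10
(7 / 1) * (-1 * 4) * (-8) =224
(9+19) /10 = 14 /5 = 2.80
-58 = -58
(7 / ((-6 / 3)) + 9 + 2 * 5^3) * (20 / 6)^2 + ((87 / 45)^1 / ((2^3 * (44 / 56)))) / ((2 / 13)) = 11249917 / 3960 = 2840.89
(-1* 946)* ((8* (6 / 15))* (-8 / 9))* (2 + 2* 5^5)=252347392 / 15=16823159.47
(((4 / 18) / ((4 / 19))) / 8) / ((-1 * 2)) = -19 / 288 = -0.07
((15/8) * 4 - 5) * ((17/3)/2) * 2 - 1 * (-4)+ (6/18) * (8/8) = 37/2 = 18.50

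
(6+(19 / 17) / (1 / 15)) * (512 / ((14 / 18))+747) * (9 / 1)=34262271 / 119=287918.24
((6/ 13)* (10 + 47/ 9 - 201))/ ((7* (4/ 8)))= -6688/ 273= -24.50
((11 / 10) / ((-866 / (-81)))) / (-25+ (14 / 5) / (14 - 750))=-0.00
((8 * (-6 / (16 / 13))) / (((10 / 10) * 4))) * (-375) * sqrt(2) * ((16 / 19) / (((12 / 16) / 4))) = 312000 * sqrt(2) / 19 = 23222.88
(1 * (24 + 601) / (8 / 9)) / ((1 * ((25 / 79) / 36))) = 159975 / 2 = 79987.50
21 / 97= 0.22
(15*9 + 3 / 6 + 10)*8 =1164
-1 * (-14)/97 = 14/97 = 0.14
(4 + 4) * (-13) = -104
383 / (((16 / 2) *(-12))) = -383 / 96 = -3.99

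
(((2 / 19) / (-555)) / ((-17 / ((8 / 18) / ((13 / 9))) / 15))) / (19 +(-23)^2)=2 / 21284731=0.00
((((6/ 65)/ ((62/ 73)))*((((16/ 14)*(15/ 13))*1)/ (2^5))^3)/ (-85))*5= -147825/ 330413754944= -0.00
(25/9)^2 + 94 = 8239/81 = 101.72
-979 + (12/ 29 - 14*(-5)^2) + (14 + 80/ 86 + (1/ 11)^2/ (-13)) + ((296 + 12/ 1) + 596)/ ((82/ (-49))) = -149091893312/ 80422771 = -1853.85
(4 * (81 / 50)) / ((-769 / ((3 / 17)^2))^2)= 13122 / 1234776552025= 0.00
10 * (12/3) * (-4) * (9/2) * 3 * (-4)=8640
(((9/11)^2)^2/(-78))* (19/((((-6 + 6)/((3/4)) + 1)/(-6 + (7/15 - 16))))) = 4473873/1903330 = 2.35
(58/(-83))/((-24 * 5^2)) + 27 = 672329/24900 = 27.00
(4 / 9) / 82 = 0.01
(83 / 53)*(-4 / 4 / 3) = -83 / 159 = -0.52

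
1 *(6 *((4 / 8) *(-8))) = -24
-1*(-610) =610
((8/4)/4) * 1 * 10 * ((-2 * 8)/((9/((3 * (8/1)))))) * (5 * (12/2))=-6400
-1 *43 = -43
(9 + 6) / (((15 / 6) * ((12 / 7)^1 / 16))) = 56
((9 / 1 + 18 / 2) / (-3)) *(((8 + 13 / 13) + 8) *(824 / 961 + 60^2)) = -352963248 / 961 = -367287.46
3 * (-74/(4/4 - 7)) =37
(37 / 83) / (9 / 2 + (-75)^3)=-74 / 70030503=-0.00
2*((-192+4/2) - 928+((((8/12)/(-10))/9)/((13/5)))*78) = -2236.44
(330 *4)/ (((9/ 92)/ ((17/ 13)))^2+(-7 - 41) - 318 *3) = -1076282240/ 816991501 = -1.32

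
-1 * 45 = -45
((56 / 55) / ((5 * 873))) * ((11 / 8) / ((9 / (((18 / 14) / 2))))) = 1 / 43650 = 0.00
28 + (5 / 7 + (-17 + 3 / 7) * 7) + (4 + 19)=-64.29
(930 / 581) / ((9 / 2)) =0.36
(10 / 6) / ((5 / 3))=1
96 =96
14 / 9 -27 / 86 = 961 / 774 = 1.24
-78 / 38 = -39 / 19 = -2.05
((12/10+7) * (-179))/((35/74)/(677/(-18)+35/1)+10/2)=-12762521/41900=-304.59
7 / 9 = 0.78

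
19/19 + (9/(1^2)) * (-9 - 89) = -881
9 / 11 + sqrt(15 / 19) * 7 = 9 / 11 + 7 * sqrt(285) / 19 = 7.04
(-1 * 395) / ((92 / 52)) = -5135 / 23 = -223.26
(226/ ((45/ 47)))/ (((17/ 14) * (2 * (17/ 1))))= 5.72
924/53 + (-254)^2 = 3420272/53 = 64533.43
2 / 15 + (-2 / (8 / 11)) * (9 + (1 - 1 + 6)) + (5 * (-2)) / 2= -2767 / 60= -46.12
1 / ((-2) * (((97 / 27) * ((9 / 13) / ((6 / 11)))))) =-117 / 1067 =-0.11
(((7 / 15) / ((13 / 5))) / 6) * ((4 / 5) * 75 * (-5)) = -8.97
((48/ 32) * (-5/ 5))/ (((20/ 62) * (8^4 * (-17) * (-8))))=-93/ 11141120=-0.00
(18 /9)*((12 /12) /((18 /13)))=13 /9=1.44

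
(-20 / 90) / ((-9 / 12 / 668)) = 5344 / 27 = 197.93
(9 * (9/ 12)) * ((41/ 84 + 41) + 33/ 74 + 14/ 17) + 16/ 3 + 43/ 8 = 63259895/ 211344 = 299.32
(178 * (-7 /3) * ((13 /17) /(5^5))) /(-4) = 8099 /318750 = 0.03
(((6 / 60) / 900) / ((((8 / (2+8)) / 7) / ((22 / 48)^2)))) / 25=847 / 103680000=0.00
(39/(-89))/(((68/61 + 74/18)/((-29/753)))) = 206973/64090591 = 0.00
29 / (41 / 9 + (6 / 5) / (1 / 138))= 1305 / 7657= 0.17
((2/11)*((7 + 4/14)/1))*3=306/77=3.97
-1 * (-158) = 158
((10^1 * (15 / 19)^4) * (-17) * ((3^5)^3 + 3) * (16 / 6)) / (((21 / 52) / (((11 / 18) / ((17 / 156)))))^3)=-6765920888840.90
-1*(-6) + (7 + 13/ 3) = 52/ 3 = 17.33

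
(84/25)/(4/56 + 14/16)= 4704/1325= 3.55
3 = 3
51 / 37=1.38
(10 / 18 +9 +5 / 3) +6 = 17.22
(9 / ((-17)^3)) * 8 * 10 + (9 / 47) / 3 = -19101 / 230911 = -0.08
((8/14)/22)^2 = 4/5929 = 0.00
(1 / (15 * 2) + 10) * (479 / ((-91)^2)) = 20597 / 35490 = 0.58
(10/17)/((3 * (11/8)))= 80/561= 0.14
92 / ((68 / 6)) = 138 / 17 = 8.12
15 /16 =0.94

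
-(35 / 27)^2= -1225 / 729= -1.68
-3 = -3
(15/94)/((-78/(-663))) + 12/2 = 1383/188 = 7.36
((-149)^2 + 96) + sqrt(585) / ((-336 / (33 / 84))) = 22297-11*sqrt(65) / 3136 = 22296.97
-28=-28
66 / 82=33 / 41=0.80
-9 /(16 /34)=-19.12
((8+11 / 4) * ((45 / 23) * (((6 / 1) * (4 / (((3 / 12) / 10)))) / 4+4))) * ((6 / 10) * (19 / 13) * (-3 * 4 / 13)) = -16147188 / 3887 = -4154.15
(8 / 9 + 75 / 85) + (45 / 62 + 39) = 41.50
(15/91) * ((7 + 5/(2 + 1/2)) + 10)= 285/91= 3.13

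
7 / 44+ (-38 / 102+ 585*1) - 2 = 1307773 / 2244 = 582.79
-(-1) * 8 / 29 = 8 / 29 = 0.28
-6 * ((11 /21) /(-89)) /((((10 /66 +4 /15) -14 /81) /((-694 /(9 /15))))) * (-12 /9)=151153200 /680939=221.98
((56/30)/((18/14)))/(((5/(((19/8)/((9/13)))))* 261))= 12103/3171150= 0.00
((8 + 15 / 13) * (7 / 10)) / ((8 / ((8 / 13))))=833 / 1690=0.49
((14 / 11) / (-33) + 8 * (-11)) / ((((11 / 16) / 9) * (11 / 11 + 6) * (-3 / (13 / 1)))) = 6647264 / 9317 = 713.46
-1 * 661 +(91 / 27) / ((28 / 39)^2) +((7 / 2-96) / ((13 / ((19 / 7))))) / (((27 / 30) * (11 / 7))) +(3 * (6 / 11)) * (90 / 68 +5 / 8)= -1629372947 / 2450448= -664.93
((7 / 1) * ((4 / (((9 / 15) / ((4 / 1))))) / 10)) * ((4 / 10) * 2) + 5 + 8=419 / 15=27.93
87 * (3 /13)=261 /13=20.08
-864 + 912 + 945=993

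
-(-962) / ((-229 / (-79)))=75998 / 229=331.87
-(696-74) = -622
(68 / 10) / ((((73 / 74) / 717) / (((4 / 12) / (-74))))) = -8126 / 365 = -22.26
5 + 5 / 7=40 / 7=5.71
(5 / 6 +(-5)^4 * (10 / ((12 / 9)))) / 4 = 14065 / 12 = 1172.08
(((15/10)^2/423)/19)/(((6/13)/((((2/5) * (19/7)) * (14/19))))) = 13/26790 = 0.00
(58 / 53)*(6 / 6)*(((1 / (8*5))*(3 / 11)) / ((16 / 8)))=87 / 23320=0.00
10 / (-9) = -10 / 9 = -1.11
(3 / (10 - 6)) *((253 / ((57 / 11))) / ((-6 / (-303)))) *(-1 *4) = -281083 / 38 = -7396.92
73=73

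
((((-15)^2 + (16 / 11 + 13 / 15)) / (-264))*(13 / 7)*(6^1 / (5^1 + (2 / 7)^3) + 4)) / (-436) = 109101395 / 5726611044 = 0.02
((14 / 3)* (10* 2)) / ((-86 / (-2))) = 2.17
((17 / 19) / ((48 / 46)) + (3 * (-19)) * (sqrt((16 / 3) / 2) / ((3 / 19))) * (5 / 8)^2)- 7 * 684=-2182937 / 456- 9025 * sqrt(6) / 96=-5017.42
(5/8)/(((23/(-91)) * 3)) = -455/552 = -0.82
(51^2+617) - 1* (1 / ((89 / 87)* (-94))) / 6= 53843605 / 16732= 3218.00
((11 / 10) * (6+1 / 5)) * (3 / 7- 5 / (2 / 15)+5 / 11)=-174809 / 700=-249.73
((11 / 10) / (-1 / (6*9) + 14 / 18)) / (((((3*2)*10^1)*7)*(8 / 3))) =0.00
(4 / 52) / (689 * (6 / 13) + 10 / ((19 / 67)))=19 / 87256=0.00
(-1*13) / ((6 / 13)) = -169 / 6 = -28.17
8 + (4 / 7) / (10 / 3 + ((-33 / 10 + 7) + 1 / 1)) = 13616 / 1687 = 8.07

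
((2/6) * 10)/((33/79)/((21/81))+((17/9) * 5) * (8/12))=0.42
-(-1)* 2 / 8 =1 / 4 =0.25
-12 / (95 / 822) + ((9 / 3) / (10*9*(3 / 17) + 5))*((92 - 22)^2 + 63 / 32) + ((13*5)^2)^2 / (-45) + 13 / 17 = -13079935853153 / 33023520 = -396079.40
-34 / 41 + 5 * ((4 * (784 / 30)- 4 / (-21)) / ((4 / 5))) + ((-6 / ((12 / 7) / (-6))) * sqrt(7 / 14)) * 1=21 * sqrt(2) / 2 + 562831 / 861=668.54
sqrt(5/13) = sqrt(65)/13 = 0.62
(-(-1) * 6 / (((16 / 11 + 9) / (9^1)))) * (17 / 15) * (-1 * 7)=-23562 / 575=-40.98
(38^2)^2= 2085136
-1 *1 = -1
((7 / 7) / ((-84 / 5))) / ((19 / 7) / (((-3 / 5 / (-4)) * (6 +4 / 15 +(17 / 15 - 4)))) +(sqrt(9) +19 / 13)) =-0.01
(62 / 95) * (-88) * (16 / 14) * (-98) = 611072 / 95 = 6432.34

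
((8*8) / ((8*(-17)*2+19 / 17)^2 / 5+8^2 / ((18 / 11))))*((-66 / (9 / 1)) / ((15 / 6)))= -2441472 / 191362865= -0.01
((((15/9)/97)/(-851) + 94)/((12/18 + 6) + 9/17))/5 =395730233/151473745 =2.61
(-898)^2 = 806404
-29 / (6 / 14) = -203 / 3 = -67.67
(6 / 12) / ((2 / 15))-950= -3785 / 4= -946.25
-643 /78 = -8.24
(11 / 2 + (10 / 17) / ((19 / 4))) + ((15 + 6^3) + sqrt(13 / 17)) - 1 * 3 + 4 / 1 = sqrt(221) / 17 + 153505 / 646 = 238.50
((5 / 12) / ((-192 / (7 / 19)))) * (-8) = 0.01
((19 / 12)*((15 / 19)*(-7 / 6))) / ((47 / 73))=-2555 / 1128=-2.27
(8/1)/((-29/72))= -576/29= -19.86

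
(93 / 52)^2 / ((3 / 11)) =31713 / 2704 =11.73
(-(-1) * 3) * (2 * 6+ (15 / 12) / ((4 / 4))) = 159 / 4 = 39.75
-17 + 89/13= -132/13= -10.15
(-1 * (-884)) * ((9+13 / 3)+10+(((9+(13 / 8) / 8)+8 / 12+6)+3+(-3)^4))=1742585 / 16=108911.56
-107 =-107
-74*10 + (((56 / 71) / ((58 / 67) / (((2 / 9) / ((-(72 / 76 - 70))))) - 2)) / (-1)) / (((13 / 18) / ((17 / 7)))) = -116076026012 / 156857389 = -740.01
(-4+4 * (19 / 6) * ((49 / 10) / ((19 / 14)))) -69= -409 / 15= -27.27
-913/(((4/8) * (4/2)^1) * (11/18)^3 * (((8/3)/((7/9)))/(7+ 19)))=-3670758/121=-30336.84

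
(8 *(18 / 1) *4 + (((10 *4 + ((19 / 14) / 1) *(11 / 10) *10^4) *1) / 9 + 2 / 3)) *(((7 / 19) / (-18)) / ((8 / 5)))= -352775 / 12312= -28.65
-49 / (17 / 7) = -343 / 17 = -20.18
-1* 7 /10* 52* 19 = -3458 /5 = -691.60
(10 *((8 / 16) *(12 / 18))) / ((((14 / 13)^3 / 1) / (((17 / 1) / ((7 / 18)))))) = 560235 / 4802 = 116.67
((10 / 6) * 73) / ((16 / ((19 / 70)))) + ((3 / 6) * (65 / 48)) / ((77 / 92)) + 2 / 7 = 7783 / 2464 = 3.16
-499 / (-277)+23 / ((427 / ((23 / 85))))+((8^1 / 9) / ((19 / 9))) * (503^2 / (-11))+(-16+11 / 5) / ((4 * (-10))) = -813796089484717 / 84049057400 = -9682.39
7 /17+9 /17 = 16 /17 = 0.94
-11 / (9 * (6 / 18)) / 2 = -11 / 6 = -1.83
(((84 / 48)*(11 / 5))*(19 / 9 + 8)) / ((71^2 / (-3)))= -7007 / 302460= -0.02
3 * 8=24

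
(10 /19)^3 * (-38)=-2000 /361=-5.54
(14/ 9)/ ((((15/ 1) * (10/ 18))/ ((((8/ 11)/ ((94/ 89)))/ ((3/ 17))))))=84728/ 116325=0.73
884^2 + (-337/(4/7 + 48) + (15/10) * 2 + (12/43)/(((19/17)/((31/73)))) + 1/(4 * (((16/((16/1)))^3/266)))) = 15847588654511/20277940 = 781518.67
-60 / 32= -15 / 8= -1.88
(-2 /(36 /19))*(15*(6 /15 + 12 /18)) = -16.89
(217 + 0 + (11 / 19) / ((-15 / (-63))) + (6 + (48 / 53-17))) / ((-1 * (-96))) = 2.18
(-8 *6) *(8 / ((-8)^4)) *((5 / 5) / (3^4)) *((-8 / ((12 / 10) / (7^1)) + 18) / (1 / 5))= 215 / 1296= 0.17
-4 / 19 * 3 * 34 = -408 / 19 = -21.47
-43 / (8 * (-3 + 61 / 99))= 4257 / 1888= 2.25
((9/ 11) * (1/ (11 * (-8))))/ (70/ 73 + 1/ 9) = -5913/ 680504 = -0.01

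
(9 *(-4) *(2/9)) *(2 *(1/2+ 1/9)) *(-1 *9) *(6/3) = 176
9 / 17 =0.53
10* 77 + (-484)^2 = 235026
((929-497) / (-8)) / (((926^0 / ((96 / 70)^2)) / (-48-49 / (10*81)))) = 29897472 / 6125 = 4881.22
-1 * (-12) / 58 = 6 / 29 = 0.21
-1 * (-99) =99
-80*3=-240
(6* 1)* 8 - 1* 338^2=-114196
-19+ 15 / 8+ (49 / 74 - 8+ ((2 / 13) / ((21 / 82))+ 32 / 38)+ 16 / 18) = -101937137 / 4606056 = -22.13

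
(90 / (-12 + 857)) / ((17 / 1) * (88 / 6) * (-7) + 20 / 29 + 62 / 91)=-0.00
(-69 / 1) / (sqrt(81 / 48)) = -92 *sqrt(3) / 3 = -53.12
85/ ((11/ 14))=1190/ 11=108.18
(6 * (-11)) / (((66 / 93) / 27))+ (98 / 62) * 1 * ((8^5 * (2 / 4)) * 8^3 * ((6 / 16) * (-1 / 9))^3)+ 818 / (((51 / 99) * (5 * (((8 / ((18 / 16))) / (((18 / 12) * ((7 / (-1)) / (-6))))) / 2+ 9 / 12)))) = -167372320499 / 49872645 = -3355.99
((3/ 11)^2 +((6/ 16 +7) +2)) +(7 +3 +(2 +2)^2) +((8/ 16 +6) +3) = 44.95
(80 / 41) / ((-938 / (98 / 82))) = -280 / 112627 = -0.00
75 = 75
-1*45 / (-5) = 9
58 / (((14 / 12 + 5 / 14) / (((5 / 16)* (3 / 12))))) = 3045 / 1024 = 2.97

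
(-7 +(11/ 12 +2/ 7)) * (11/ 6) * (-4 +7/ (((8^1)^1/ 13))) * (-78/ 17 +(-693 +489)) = 62264411/ 3808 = 16350.95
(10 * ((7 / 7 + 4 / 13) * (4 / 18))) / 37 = 0.08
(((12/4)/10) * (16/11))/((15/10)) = 16/55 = 0.29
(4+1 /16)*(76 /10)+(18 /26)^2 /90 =208751 /6760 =30.88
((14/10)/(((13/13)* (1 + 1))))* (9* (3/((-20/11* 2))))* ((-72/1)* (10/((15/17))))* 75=318087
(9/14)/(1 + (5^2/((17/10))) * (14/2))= 51/8246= 0.01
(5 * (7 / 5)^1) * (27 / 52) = 189 / 52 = 3.63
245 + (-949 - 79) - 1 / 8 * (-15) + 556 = -1801 / 8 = -225.12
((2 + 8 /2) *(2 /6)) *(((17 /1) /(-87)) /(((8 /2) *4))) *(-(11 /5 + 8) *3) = 867 /1160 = 0.75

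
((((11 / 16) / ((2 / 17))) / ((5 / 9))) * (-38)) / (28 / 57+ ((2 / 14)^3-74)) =625182327 / 114969040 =5.44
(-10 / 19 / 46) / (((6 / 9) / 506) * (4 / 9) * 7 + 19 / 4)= -5940 / 2468119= -0.00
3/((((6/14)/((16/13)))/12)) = 1344/13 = 103.38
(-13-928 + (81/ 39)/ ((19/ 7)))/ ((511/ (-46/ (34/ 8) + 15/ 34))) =40990007/ 2145689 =19.10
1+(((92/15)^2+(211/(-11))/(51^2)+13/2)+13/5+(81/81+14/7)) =72543767/1430550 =50.71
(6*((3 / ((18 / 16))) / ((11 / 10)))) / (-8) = -20 / 11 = -1.82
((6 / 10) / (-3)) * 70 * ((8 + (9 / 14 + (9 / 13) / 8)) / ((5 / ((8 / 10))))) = -19.55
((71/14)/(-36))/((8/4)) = -71/1008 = -0.07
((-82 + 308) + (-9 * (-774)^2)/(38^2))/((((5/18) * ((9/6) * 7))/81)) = -35167932/361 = -97418.09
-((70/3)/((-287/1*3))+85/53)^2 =-2.49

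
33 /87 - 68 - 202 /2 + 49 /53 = -257749 /1537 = -167.70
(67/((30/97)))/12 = 6499/360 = 18.05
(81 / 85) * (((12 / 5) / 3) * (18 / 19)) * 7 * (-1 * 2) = -81648 / 8075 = -10.11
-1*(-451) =451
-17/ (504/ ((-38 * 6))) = 323/ 42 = 7.69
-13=-13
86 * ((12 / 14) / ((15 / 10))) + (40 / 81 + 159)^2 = 25487.42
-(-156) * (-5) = -780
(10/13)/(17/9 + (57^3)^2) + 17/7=34107816791324/14044395149239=2.43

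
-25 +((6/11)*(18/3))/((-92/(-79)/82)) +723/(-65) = 194.32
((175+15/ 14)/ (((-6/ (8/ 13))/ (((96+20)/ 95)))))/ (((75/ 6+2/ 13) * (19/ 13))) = -2973776/ 2494149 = -1.19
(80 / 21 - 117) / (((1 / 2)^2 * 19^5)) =-0.00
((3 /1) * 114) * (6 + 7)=4446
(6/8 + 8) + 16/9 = 379/36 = 10.53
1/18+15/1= 271/18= 15.06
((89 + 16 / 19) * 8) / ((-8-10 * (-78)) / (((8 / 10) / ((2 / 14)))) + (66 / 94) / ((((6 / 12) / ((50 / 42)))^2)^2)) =41608043064 / 9286870445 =4.48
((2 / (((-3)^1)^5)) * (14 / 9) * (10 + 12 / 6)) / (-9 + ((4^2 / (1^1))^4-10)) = -112 / 47761893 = -0.00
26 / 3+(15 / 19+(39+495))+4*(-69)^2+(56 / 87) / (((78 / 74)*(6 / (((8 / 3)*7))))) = 11365803119 / 580203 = 19589.36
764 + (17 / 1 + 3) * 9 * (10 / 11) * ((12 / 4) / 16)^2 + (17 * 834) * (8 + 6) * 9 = 629093609 / 352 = 1787197.75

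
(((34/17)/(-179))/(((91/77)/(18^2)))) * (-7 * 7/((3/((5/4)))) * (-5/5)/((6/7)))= -169785/2327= -72.96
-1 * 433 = -433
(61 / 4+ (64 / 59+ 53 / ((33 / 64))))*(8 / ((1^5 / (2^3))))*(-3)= -14843632 / 649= -22871.54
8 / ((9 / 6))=16 / 3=5.33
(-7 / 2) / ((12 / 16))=-14 / 3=-4.67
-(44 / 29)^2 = -1936 / 841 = -2.30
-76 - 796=-872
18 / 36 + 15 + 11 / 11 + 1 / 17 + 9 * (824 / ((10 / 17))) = 2146039 / 170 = 12623.76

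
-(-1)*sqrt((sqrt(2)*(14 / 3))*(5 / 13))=sqrt(1365)*2^(3 / 4) / 39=1.59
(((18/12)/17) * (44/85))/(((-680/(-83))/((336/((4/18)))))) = 1035342/122825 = 8.43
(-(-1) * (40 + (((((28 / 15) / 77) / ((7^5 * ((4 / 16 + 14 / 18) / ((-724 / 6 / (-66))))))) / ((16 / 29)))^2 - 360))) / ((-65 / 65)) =407649660848160359999 / 1273905190150587225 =320.00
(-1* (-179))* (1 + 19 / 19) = 358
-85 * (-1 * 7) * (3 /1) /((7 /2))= 510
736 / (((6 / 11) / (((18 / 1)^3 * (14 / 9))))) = 12241152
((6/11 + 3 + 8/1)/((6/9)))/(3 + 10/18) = 4.87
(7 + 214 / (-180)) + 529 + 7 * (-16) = 38053 / 90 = 422.81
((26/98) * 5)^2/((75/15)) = 845/2401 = 0.35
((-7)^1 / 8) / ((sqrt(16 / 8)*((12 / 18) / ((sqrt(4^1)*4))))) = -21*sqrt(2) / 4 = -7.42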